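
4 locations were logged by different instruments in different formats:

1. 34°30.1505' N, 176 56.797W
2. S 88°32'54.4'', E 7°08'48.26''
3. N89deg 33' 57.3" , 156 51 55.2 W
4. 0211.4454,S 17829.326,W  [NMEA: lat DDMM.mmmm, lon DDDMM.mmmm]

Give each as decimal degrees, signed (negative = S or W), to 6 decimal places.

Point 1:
  φ: 34 + 30.1505/60 = 34.5025083
  N → positive
  λ: 56.797′ = 0.946617°; total 176.9466167
  W → negative
Point 2:
  φ: 32′ + 54.4″ = 32.90667′; 88 + 32.90667/60 = 88.5484444
  hemisphere S, so the sign is −
  Longitude: 8′ + 48.26″ = 8.80433′; 7 + 8.80433/60 = 7.1467389
  E → positive
Point 3:
  Lat: 89 + 33/60 + 57.3/3600 = 89.5659167
  N ⇒ keep positive
  Longitude: 156 + 51/60 + 55.2/3600 = 156.8653333
  hemisphere W, so the sign is −
Point 4:
  Lat: split at 2 digits → 02° and 11.4454′; 2 + 11.4454/60 = 2.1907567
  S → negative
  Longitude: split at 3 digits → 178° and 29.326′; 178 + 29.326/60 = 178.4887667
  W ⇒ negate

1. 34.502508, -176.946617
2. -88.548444, 7.146739
3. 89.565917, -156.865333
4. -2.190757, -178.488767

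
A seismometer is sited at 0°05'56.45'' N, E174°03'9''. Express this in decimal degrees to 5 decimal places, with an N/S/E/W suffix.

φ: 5′ + 56.45″ = 5.94083′; 0 + 5.94083/60 = 0.099014
λ: 3′ + 9″ = 3.15000′; 174 + 3.15000/60 = 174.052500

0.09901° N, 174.05250° E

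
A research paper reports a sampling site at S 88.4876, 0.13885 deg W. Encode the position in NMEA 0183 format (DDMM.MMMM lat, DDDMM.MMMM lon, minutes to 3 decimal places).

Lat: fractional part 0.487600 → 29.25600 minutes
Longitude: minutes = (0.138850 − 0) × 60 = 8.33100

8829.256,S / 00008.331,W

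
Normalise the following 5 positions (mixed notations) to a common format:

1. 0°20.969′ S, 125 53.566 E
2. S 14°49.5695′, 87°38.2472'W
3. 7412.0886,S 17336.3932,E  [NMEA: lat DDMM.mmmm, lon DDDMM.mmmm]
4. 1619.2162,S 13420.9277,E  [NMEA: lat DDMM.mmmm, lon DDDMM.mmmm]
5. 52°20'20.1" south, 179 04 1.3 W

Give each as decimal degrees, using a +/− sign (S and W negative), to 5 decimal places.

Point 1:
  Lat: 20.969′ = 0.349483°; total 0.349483
  S ⇒ negate
  λ: 53.566′ = 0.892767°; total 125.892767
  E → positive
Point 2:
  Latitude: 14 + 49.5695/60 = 14.826158
  S → negative
  λ: 38.2472′ = 0.637453°; total 87.637453
  W ⇒ negate
Point 3:
  Lat: degrees = first 2 digits = 74, minutes = 12.0886; 74 + 12.0886/60 = 74.201477
  hemisphere S, so the sign is −
  Longitude: split at 3 digits → 173° and 36.3932′; 173 + 36.3932/60 = 173.606553
  E → positive
Point 4:
  φ: degrees = first 2 digits = 16, minutes = 19.2162; 16 + 19.2162/60 = 16.320270
  hemisphere S, so the sign is −
  Longitude: degrees = first 3 digits = 134, minutes = 20.9277; 134 + 20.9277/60 = 134.348795
  E → positive
Point 5:
  Latitude: 20′ + 20.1″ = 20.33500′; 52 + 20.33500/60 = 52.338917
  S → negative
  Lon: 179° + 4/60 + 1.3/3600 = 179 + 0.066667 + 0.000361 = 179.067028
  W → negative

1. -0.34948, 125.89277
2. -14.82616, -87.63745
3. -74.20148, 173.60655
4. -16.32027, 134.34880
5. -52.33892, -179.06703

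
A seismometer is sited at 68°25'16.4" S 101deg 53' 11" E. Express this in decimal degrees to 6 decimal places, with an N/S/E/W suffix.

φ: 68 + 25/60 + 16.4/3600 = 68.4212222
Lon: 101 + 53/60 + 11/3600 = 101.8863889

68.421222° S, 101.886389° E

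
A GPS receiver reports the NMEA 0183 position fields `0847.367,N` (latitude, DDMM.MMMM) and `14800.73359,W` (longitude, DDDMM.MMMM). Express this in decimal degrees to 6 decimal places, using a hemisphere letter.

8.789450° N, 148.012227° W

Lat: split at 2 digits → 08° and 47.367′; 8 + 47.367/60 = 8.7894500
λ: degrees = first 3 digits = 148, minutes = 0.73359; 148 + 0.73359/60 = 148.0122265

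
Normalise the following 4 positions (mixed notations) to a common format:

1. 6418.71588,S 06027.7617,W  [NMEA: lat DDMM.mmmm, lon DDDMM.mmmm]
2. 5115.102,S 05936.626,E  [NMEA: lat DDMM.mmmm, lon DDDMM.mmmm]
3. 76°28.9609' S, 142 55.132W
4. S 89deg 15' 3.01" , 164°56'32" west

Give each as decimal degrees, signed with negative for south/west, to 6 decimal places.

1. -64.311931, -60.462695
2. -51.251700, 59.610433
3. -76.482682, -142.918867
4. -89.250836, -164.942222

Point 1:
  φ: degrees = first 2 digits = 64, minutes = 18.71588; 64 + 18.71588/60 = 64.3119313
  S → negative
  Longitude: degrees = first 3 digits = 60, minutes = 27.7617; 60 + 27.7617/60 = 60.4626950
  W → negative
Point 2:
  Latitude: degrees = first 2 digits = 51, minutes = 15.102; 51 + 15.102/60 = 51.2517000
  hemisphere S, so the sign is −
  λ: degrees = first 3 digits = 59, minutes = 36.626; 59 + 36.626/60 = 59.6104333
  E → positive
Point 3:
  φ: 76 + 28.9609/60 = 76.4826817
  S ⇒ negate
  Longitude: 142 + 55.132/60 = 142.9188667
  W → negative
Point 4:
  Latitude: 15′ + 3.01″ = 15.05017′; 89 + 15.05017/60 = 89.2508361
  hemisphere S, so the sign is −
  λ: 164 + 56/60 + 32/3600 = 164.9422222
  W → negative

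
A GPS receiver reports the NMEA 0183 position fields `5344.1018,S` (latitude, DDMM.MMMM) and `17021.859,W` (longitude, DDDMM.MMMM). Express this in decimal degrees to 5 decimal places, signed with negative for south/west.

Lat: split at 2 digits → 53° and 44.1018′; 53 + 44.1018/60 = 53.735030
S ⇒ negate
Lon: split at 3 digits → 170° and 21.859′; 170 + 21.859/60 = 170.364317
W → negative

-53.73503, -170.36432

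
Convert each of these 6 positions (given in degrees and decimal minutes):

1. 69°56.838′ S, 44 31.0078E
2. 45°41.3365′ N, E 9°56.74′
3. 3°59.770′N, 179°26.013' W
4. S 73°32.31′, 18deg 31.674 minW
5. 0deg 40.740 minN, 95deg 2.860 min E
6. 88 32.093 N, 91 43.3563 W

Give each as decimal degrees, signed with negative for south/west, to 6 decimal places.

Point 1:
  Lat: 69 + 56.838/60 = 69.9473000
  hemisphere S, so the sign is −
  Lon: 44 + 31.0078/60 = 44.5167967
  E ⇒ keep positive
Point 2:
  Latitude: 41.3365′ = 0.688942°; total 45.6889417
  N ⇒ keep positive
  Lon: 56.74′ = 0.945667°; total 9.9456667
  E ⇒ keep positive
Point 3:
  Lat: 59.77′ = 0.996167°; total 3.9961667
  N ⇒ keep positive
  Longitude: 26.013′ = 0.433550°; total 179.4335500
  hemisphere W, so the sign is −
Point 4:
  Latitude: 73 + 32.31/60 = 73.5385000
  hemisphere S, so the sign is −
  Lon: 18 + 31.674/60 = 18.5279000
  hemisphere W, so the sign is −
Point 5:
  φ: 40.74′ = 0.679000°; total 0.6790000
  N ⇒ keep positive
  Longitude: 2.86′ = 0.047667°; total 95.0476667
  E → positive
Point 6:
  φ: 32.093′ = 0.534883°; total 88.5348833
  N ⇒ keep positive
  Lon: 43.3563′ = 0.722605°; total 91.7226050
  W → negative

1. -69.947300, 44.516797
2. 45.688942, 9.945667
3. 3.996167, -179.433550
4. -73.538500, -18.527900
5. 0.679000, 95.047667
6. 88.534883, -91.722605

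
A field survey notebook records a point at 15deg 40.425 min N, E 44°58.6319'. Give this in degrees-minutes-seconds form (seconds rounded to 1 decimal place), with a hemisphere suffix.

15°40′25.5″ N, 44°58′37.9″ E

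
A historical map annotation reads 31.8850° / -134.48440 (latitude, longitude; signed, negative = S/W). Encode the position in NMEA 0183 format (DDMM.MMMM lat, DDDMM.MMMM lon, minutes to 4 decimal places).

3153.1000,N / 13429.0640,W

φ: 31° + 0.885000 × 60 = 31° 53.100000′
Longitude is negative → W; |value| = 134.484400
Longitude: 134° + 0.484400 × 60 = 134° 29.064000′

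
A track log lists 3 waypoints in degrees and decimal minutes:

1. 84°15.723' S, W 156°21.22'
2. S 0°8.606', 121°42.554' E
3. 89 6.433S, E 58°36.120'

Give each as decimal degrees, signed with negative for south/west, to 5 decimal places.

1. -84.26205, -156.35367
2. -0.14343, 121.70923
3. -89.10722, 58.60200

Point 1:
  Lat: 84 + 15.723/60 = 84.262050
  S ⇒ negate
  Longitude: 21.22′ = 0.353667°; total 156.353667
  W → negative
Point 2:
  Lat: 0 + 8.606/60 = 0.143433
  hemisphere S, so the sign is −
  λ: 121 + 42.554/60 = 121.709233
  E → positive
Point 3:
  Latitude: 89 + 6.433/60 = 89.107217
  S → negative
  Lon: 36.12′ = 0.602000°; total 58.602000
  E → positive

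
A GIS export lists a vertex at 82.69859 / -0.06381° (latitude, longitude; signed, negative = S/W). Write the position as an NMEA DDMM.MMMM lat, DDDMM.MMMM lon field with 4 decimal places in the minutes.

8241.9154,N / 00003.8286,W

φ: fractional part 0.698590 → 41.915400 minutes
Longitude is negative → W; |value| = 0.063810
λ: fractional part 0.063810 → 3.828600 minutes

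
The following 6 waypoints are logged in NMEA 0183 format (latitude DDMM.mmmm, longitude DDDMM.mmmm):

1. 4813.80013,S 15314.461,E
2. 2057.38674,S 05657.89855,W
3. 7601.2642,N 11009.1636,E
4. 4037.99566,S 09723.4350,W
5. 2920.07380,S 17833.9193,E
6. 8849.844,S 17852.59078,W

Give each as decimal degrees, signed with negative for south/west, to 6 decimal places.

Point 1:
  φ: split at 2 digits → 48° and 13.80013′; 48 + 13.80013/60 = 48.2300022
  S ⇒ negate
  Longitude: split at 3 digits → 153° and 14.461′; 153 + 14.461/60 = 153.2410167
  E → positive
Point 2:
  Lat: degrees = first 2 digits = 20, minutes = 57.38674; 20 + 57.38674/60 = 20.9564457
  hemisphere S, so the sign is −
  Lon: degrees = first 3 digits = 56, minutes = 57.89855; 56 + 57.89855/60 = 56.9649758
  W → negative
Point 3:
  Latitude: degrees = first 2 digits = 76, minutes = 1.2642; 76 + 1.2642/60 = 76.0210700
  N → positive
  λ: split at 3 digits → 110° and 9.1636′; 110 + 9.1636/60 = 110.1527267
  E ⇒ keep positive
Point 4:
  φ: split at 2 digits → 40° and 37.99566′; 40 + 37.99566/60 = 40.6332610
  hemisphere S, so the sign is −
  Lon: degrees = first 3 digits = 97, minutes = 23.435; 97 + 23.435/60 = 97.3905833
  W ⇒ negate
Point 5:
  Latitude: degrees = first 2 digits = 29, minutes = 20.0738; 29 + 20.0738/60 = 29.3345633
  hemisphere S, so the sign is −
  λ: split at 3 digits → 178° and 33.9193′; 178 + 33.9193/60 = 178.5653217
  E → positive
Point 6:
  Lat: degrees = first 2 digits = 88, minutes = 49.844; 88 + 49.844/60 = 88.8307333
  S → negative
  Longitude: split at 3 digits → 178° and 52.59078′; 178 + 52.59078/60 = 178.8765130
  W → negative

1. -48.230002, 153.241017
2. -20.956446, -56.964976
3. 76.021070, 110.152727
4. -40.633261, -97.390583
5. -29.334563, 178.565322
6. -88.830733, -178.876513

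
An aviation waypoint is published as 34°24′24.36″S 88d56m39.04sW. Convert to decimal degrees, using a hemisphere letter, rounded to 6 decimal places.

Lat: 34° + 24/60 + 24.36/3600 = 34 + 0.400000 + 0.006767 = 34.4067667
λ: 88° + 56/60 + 39.04/3600 = 88 + 0.933333 + 0.010844 = 88.9441778

34.406767° S, 88.944178° W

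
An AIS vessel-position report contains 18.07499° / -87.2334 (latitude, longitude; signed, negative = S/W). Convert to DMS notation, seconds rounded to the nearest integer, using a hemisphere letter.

Latitude: 0.074990 × 60 = 4.49940′ → 4′, remainder × 60 = 29.96″
Longitude is negative → W; |value| = 87.233400
Lon: 0.233400 × 60 = 14.00400′ → 14′, remainder × 60 = 0.24″

18°04′30″ N, 87°14′0″ W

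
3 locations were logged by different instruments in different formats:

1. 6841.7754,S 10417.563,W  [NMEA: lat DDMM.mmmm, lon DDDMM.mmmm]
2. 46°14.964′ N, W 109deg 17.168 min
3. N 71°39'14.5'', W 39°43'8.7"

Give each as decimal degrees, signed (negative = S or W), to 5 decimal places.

1. -68.69626, -104.29272
2. 46.24940, -109.28613
3. 71.65403, -39.71908

Point 1:
  Lat: split at 2 digits → 68° and 41.7754′; 68 + 41.7754/60 = 68.696257
  hemisphere S, so the sign is −
  Lon: split at 3 digits → 104° and 17.563′; 104 + 17.563/60 = 104.292717
  W ⇒ negate
Point 2:
  Latitude: 46 + 14.964/60 = 46.249400
  N ⇒ keep positive
  λ: 17.168′ = 0.286133°; total 109.286133
  W → negative
Point 3:
  Lat: 71 + 39/60 + 14.5/3600 = 71.654028
  N ⇒ keep positive
  Lon: 39° + 43/60 + 8.7/3600 = 39 + 0.716667 + 0.002417 = 39.719083
  W ⇒ negate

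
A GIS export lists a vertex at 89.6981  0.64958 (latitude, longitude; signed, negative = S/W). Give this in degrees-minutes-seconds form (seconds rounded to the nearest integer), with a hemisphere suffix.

φ: 0.698100° → 41.88600′; 0.88600 × 60 = 53.16″
λ: 0.649580 × 60 = 38.97480′ → 38′, remainder × 60 = 58.49″

89°41′53″ N, 0°38′58″ E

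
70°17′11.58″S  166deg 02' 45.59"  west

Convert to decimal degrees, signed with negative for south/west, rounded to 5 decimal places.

Lat: 70° + 17/60 + 11.58/3600 = 70 + 0.283333 + 0.003217 = 70.286550
S → negative
Longitude: 166° + 2/60 + 45.59/3600 = 166 + 0.033333 + 0.012664 = 166.045997
W → negative

-70.28655, -166.04600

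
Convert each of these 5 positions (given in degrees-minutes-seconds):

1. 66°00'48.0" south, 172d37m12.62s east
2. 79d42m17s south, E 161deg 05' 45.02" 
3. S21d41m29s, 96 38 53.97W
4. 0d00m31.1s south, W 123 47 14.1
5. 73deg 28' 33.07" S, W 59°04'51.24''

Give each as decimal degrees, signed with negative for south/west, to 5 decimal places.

1. -66.01333, 172.62017
2. -79.70472, 161.09584
3. -21.69139, -96.64833
4. -0.00864, -123.78725
5. -73.47585, -59.08090

Point 1:
  Lat: 66° + 0/60 + 48/3600 = 66 + 0.000000 + 0.013333 = 66.013333
  S → negative
  Longitude: 172 + 37/60 + 12.62/3600 = 172.620172
  E ⇒ keep positive
Point 2:
  Latitude: 79 + 42/60 + 17/3600 = 79.704722
  S → negative
  λ: 5′ + 45.02″ = 5.75033′; 161 + 5.75033/60 = 161.095839
  E ⇒ keep positive
Point 3:
  Latitude: 41′ + 29″ = 41.48333′; 21 + 41.48333/60 = 21.691389
  hemisphere S, so the sign is −
  Lon: 96° + 38/60 + 53.97/3600 = 96 + 0.633333 + 0.014992 = 96.648325
  hemisphere W, so the sign is −
Point 4:
  Latitude: 0 + 0/60 + 31.1/3600 = 0.008639
  hemisphere S, so the sign is −
  Lon: 123 + 47/60 + 14.1/3600 = 123.787250
  W ⇒ negate
Point 5:
  φ: 28′ + 33.07″ = 28.55117′; 73 + 28.55117/60 = 73.475853
  S ⇒ negate
  λ: 4′ + 51.24″ = 4.85400′; 59 + 4.85400/60 = 59.080900
  W ⇒ negate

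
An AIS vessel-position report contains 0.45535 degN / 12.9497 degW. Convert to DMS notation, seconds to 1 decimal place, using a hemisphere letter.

0°27′19.3″ N, 12°56′58.9″ W

φ: 0.455350 × 60 = 27.32100′ → 27′, remainder × 60 = 19.260″
Longitude: 0.949700° → 56.98200′; 0.98200 × 60 = 58.920″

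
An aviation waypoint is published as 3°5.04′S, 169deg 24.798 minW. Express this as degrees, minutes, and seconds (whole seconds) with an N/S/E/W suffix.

Latitude: fractional minutes 0.04000 × 60 = 2.40″
λ: fractional minutes 0.79800 × 60 = 47.88″

3°05′2″ S, 169°24′48″ W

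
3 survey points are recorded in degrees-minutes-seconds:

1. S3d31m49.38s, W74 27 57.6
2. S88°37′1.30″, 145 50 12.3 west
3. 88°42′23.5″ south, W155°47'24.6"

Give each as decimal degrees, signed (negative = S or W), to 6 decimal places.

1. -3.530383, -74.466000
2. -88.617028, -145.836750
3. -88.706528, -155.790167

Point 1:
  Latitude: 3 + 31/60 + 49.38/3600 = 3.5303833
  hemisphere S, so the sign is −
  Lon: 74° + 27/60 + 57.6/3600 = 74 + 0.450000 + 0.016000 = 74.4660000
  W → negative
Point 2:
  Lat: 37′ + 1.3″ = 37.02167′; 88 + 37.02167/60 = 88.6170278
  S → negative
  Lon: 145° + 50/60 + 12.3/3600 = 145 + 0.833333 + 0.003417 = 145.8367500
  W ⇒ negate
Point 3:
  Latitude: 88 + 42/60 + 23.5/3600 = 88.7065278
  S → negative
  λ: 155 + 47/60 + 24.6/3600 = 155.7901667
  W → negative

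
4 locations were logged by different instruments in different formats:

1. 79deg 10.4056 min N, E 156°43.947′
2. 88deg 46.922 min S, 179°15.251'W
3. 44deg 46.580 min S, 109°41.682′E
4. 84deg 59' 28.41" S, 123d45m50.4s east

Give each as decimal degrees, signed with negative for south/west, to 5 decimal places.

1. 79.17343, 156.73245
2. -88.78203, -179.25418
3. -44.77633, 109.69470
4. -84.99123, 123.76400

Point 1:
  φ: 10.4056′ = 0.173427°; total 79.173427
  N → positive
  Longitude: 43.947′ = 0.732450°; total 156.732450
  E ⇒ keep positive
Point 2:
  φ: 88 + 46.922/60 = 88.782033
  S → negative
  λ: 179 + 15.251/60 = 179.254183
  hemisphere W, so the sign is −
Point 3:
  φ: 46.58′ = 0.776333°; total 44.776333
  S → negative
  λ: 109 + 41.682/60 = 109.694700
  E ⇒ keep positive
Point 4:
  φ: 59′ + 28.41″ = 59.47350′; 84 + 59.47350/60 = 84.991225
  S → negative
  Longitude: 45′ + 50.4″ = 45.84000′; 123 + 45.84000/60 = 123.764000
  E ⇒ keep positive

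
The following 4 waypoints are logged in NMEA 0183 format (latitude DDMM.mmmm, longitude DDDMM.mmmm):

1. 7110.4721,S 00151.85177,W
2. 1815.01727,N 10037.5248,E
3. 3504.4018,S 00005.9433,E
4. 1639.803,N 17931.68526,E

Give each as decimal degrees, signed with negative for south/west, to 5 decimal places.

Point 1:
  φ: degrees = first 2 digits = 71, minutes = 10.4721; 71 + 10.4721/60 = 71.174535
  S ⇒ negate
  Longitude: split at 3 digits → 001° and 51.85177′; 1 + 51.85177/60 = 1.864196
  hemisphere W, so the sign is −
Point 2:
  Latitude: degrees = first 2 digits = 18, minutes = 15.01727; 18 + 15.01727/60 = 18.250288
  N → positive
  Lon: split at 3 digits → 100° and 37.5248′; 100 + 37.5248/60 = 100.625413
  E ⇒ keep positive
Point 3:
  Latitude: split at 2 digits → 35° and 4.4018′; 35 + 4.4018/60 = 35.073363
  S → negative
  λ: split at 3 digits → 000° and 5.9433′; 0 + 5.9433/60 = 0.099055
  E ⇒ keep positive
Point 4:
  Lat: degrees = first 2 digits = 16, minutes = 39.803; 16 + 39.803/60 = 16.663383
  N ⇒ keep positive
  Lon: split at 3 digits → 179° and 31.68526′; 179 + 31.68526/60 = 179.528088
  E → positive

1. -71.17454, -1.86420
2. 18.25029, 100.62541
3. -35.07336, 0.09906
4. 16.66338, 179.52809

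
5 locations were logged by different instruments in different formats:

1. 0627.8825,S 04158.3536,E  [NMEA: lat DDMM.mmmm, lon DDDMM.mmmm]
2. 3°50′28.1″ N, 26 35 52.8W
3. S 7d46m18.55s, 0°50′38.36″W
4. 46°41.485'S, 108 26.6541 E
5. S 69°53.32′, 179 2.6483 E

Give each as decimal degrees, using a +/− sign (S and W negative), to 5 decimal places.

Point 1:
  Latitude: degrees = first 2 digits = 6, minutes = 27.8825; 6 + 27.8825/60 = 6.464708
  hemisphere S, so the sign is −
  λ: degrees = first 3 digits = 41, minutes = 58.3536; 41 + 58.3536/60 = 41.972560
  E → positive
Point 2:
  Latitude: 50′ + 28.1″ = 50.46833′; 3 + 50.46833/60 = 3.841139
  N → positive
  Lon: 26 + 35/60 + 52.8/3600 = 26.598000
  hemisphere W, so the sign is −
Point 3:
  Latitude: 46′ + 18.55″ = 46.30917′; 7 + 46.30917/60 = 7.771819
  S → negative
  Lon: 0° + 50/60 + 38.36/3600 = 0 + 0.833333 + 0.010656 = 0.843989
  W ⇒ negate
Point 4:
  Latitude: 41.485′ = 0.691417°; total 46.691417
  S ⇒ negate
  Lon: 108 + 26.6541/60 = 108.444235
  E ⇒ keep positive
Point 5:
  φ: 69 + 53.32/60 = 69.888667
  S ⇒ negate
  λ: 2.6483′ = 0.044138°; total 179.044138
  E ⇒ keep positive

1. -6.46471, 41.97256
2. 3.84114, -26.59800
3. -7.77182, -0.84399
4. -46.69142, 108.44424
5. -69.88867, 179.04414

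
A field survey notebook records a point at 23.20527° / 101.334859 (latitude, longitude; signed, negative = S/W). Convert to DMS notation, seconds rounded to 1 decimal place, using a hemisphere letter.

23°12′19.0″ N, 101°20′5.5″ E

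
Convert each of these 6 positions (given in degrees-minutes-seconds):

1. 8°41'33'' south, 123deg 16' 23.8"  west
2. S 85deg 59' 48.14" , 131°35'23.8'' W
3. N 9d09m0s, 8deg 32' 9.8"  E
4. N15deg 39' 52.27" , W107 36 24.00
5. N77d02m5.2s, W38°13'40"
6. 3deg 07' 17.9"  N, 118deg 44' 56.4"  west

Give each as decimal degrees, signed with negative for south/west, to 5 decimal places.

1. -8.69250, -123.27328
2. -85.99671, -131.58994
3. 9.15000, 8.53606
4. 15.66452, -107.60667
5. 77.03478, -38.22778
6. 3.12164, -118.74900

Point 1:
  Lat: 41′ + 33″ = 41.55000′; 8 + 41.55000/60 = 8.692500
  hemisphere S, so the sign is −
  λ: 123° + 16/60 + 23.8/3600 = 123 + 0.266667 + 0.006611 = 123.273278
  hemisphere W, so the sign is −
Point 2:
  Latitude: 85° + 59/60 + 48.14/3600 = 85 + 0.983333 + 0.013372 = 85.996706
  hemisphere S, so the sign is −
  Longitude: 131 + 35/60 + 23.8/3600 = 131.589944
  W ⇒ negate
Point 3:
  Latitude: 9° + 9/60 + 0/3600 = 9 + 0.150000 + 0.000000 = 9.150000
  N → positive
  λ: 32′ + 9.8″ = 32.16333′; 8 + 32.16333/60 = 8.536056
  E → positive
Point 4:
  Lat: 15 + 39/60 + 52.27/3600 = 15.664519
  N ⇒ keep positive
  Lon: 107° + 36/60 + 24/3600 = 107 + 0.600000 + 0.006667 = 107.606667
  W → negative
Point 5:
  φ: 2′ + 5.2″ = 2.08667′; 77 + 2.08667/60 = 77.034778
  N ⇒ keep positive
  Lon: 38 + 13/60 + 40/3600 = 38.227778
  W → negative
Point 6:
  φ: 7′ + 17.9″ = 7.29833′; 3 + 7.29833/60 = 3.121639
  N → positive
  Lon: 118 + 44/60 + 56.4/3600 = 118.749000
  hemisphere W, so the sign is −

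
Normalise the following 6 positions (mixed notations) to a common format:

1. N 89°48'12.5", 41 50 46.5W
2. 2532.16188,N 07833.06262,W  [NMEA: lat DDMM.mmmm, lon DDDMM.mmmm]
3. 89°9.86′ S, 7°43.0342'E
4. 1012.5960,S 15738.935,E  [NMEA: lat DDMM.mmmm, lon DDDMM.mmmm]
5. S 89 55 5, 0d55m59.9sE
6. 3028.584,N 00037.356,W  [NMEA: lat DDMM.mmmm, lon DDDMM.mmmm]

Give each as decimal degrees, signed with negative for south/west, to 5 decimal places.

Point 1:
  Latitude: 89° + 48/60 + 12.5/3600 = 89 + 0.800000 + 0.003472 = 89.803472
  N → positive
  Longitude: 50′ + 46.5″ = 50.77500′; 41 + 50.77500/60 = 41.846250
  W ⇒ negate
Point 2:
  Lat: degrees = first 2 digits = 25, minutes = 32.16188; 25 + 32.16188/60 = 25.536031
  N → positive
  λ: degrees = first 3 digits = 78, minutes = 33.06262; 78 + 33.06262/60 = 78.551044
  W ⇒ negate
Point 3:
  φ: 89 + 9.86/60 = 89.164333
  S ⇒ negate
  Longitude: 43.0342′ = 0.717237°; total 7.717237
  E → positive
Point 4:
  Latitude: degrees = first 2 digits = 10, minutes = 12.596; 10 + 12.596/60 = 10.209933
  S → negative
  λ: degrees = first 3 digits = 157, minutes = 38.935; 157 + 38.935/60 = 157.648917
  E → positive
Point 5:
  Latitude: 55′ + 5″ = 55.08333′; 89 + 55.08333/60 = 89.918056
  S ⇒ negate
  Longitude: 55′ + 59.9″ = 55.99833′; 0 + 55.99833/60 = 0.933306
  E ⇒ keep positive
Point 6:
  Lat: degrees = first 2 digits = 30, minutes = 28.584; 30 + 28.584/60 = 30.476400
  N → positive
  Lon: degrees = first 3 digits = 0, minutes = 37.356; 0 + 37.356/60 = 0.622600
  hemisphere W, so the sign is −

1. 89.80347, -41.84625
2. 25.53603, -78.55104
3. -89.16433, 7.71724
4. -10.20993, 157.64892
5. -89.91806, 0.93331
6. 30.47640, -0.62260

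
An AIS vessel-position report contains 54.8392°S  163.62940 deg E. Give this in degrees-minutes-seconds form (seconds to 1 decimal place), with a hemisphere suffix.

Latitude: 0.839200 × 60 = 50.35200′ → 50′, remainder × 60 = 21.120″
λ: 0.629400 × 60 = 37.76400′ → 37′, remainder × 60 = 45.840″

54°50′21.1″ S, 163°37′45.8″ E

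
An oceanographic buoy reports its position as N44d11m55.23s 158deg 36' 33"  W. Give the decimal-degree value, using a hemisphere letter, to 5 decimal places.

44.19868° N, 158.60917° W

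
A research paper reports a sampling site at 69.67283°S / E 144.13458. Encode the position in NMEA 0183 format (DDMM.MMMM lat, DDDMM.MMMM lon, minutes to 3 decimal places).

φ: 69° + 0.672830 × 60 = 69° 40.36980′
Longitude: minutes = (144.134580 − 144) × 60 = 8.07480

6940.370,S / 14408.075,E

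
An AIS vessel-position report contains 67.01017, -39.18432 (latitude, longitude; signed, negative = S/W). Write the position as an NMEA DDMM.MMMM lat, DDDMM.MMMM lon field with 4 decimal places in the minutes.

6700.6102,N / 03911.0592,W

φ: 67° + 0.010170 × 60 = 67° 0.610200′
Longitude is negative → W; |value| = 39.184320
λ: minutes = (39.184320 − 39) × 60 = 11.059200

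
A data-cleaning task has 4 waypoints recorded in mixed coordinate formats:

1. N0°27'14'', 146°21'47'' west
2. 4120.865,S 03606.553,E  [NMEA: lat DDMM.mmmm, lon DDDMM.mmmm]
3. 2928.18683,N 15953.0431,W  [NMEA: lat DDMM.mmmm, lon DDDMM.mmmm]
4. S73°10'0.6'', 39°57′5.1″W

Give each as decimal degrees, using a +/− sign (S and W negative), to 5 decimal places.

Point 1:
  Lat: 0 + 27/60 + 14/3600 = 0.453889
  N ⇒ keep positive
  Longitude: 21′ + 47″ = 21.78333′; 146 + 21.78333/60 = 146.363056
  W ⇒ negate
Point 2:
  φ: degrees = first 2 digits = 41, minutes = 20.865; 41 + 20.865/60 = 41.347750
  S → negative
  Lon: split at 3 digits → 036° and 6.553′; 36 + 6.553/60 = 36.109217
  E → positive
Point 3:
  Lat: split at 2 digits → 29° and 28.18683′; 29 + 28.18683/60 = 29.469781
  N ⇒ keep positive
  λ: split at 3 digits → 159° and 53.0431′; 159 + 53.0431/60 = 159.884052
  W ⇒ negate
Point 4:
  φ: 10′ + 0.6″ = 10.01000′; 73 + 10.01000/60 = 73.166833
  S → negative
  λ: 57′ + 5.1″ = 57.08500′; 39 + 57.08500/60 = 39.951417
  W → negative

1. 0.45389, -146.36306
2. -41.34775, 36.10922
3. 29.46978, -159.88405
4. -73.16683, -39.95142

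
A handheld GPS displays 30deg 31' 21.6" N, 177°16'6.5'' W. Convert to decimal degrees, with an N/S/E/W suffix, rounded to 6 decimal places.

φ: 30° + 31/60 + 21.6/3600 = 30 + 0.516667 + 0.006000 = 30.5226667
Longitude: 177 + 16/60 + 6.5/3600 = 177.2684722

30.522667° N, 177.268472° W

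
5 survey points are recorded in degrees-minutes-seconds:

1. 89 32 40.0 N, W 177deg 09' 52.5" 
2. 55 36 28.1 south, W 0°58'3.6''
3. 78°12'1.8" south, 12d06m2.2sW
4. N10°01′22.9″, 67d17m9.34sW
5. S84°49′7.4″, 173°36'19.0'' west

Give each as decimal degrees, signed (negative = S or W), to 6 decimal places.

1. 89.544444, -177.164583
2. -55.607806, -0.967667
3. -78.200500, -12.100611
4. 10.023028, -67.285928
5. -84.818722, -173.605278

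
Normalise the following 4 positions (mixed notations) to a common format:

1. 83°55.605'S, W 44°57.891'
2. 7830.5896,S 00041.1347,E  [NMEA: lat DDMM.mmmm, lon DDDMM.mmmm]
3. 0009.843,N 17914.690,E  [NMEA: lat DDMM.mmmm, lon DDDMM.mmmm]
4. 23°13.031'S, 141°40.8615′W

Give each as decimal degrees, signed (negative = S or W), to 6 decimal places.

1. -83.926750, -44.964850
2. -78.509827, 0.685578
3. 0.164050, 179.244833
4. -23.217183, -141.681025

Point 1:
  φ: 83 + 55.605/60 = 83.9267500
  hemisphere S, so the sign is −
  Longitude: 44 + 57.891/60 = 44.9648500
  hemisphere W, so the sign is −
Point 2:
  Latitude: degrees = first 2 digits = 78, minutes = 30.5896; 78 + 30.5896/60 = 78.5098267
  hemisphere S, so the sign is −
  Longitude: degrees = first 3 digits = 0, minutes = 41.1347; 0 + 41.1347/60 = 0.6855783
  E → positive
Point 3:
  φ: degrees = first 2 digits = 0, minutes = 9.843; 0 + 9.843/60 = 0.1640500
  N → positive
  Longitude: split at 3 digits → 179° and 14.69′; 179 + 14.69/60 = 179.2448333
  E → positive
Point 4:
  Lat: 13.031′ = 0.217183°; total 23.2171833
  S → negative
  λ: 141 + 40.8615/60 = 141.6810250
  W ⇒ negate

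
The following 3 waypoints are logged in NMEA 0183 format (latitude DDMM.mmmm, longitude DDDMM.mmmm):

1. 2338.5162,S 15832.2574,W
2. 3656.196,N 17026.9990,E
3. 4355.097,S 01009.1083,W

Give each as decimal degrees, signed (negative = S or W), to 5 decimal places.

Point 1:
  φ: split at 2 digits → 23° and 38.5162′; 23 + 38.5162/60 = 23.641937
  S → negative
  Longitude: split at 3 digits → 158° and 32.2574′; 158 + 32.2574/60 = 158.537623
  hemisphere W, so the sign is −
Point 2:
  Latitude: degrees = first 2 digits = 36, minutes = 56.196; 36 + 56.196/60 = 36.936600
  N → positive
  λ: split at 3 digits → 170° and 26.999′; 170 + 26.999/60 = 170.449983
  E ⇒ keep positive
Point 3:
  Latitude: split at 2 digits → 43° and 55.097′; 43 + 55.097/60 = 43.918283
  S → negative
  Lon: split at 3 digits → 010° and 9.1083′; 10 + 9.1083/60 = 10.151805
  W ⇒ negate

1. -23.64194, -158.53762
2. 36.93660, 170.44998
3. -43.91828, -10.15181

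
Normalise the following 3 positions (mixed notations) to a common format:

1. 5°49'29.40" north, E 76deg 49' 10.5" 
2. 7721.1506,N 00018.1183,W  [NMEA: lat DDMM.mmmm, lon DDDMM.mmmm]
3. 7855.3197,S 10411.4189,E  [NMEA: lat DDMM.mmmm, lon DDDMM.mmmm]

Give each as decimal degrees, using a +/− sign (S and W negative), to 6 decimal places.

1. 5.824833, 76.819583
2. 77.352510, -0.301972
3. -78.921995, 104.190315

Point 1:
  Lat: 5° + 49/60 + 29.4/3600 = 5 + 0.816667 + 0.008167 = 5.8248333
  N → positive
  Lon: 76 + 49/60 + 10.5/3600 = 76.8195833
  E ⇒ keep positive
Point 2:
  Latitude: split at 2 digits → 77° and 21.1506′; 77 + 21.1506/60 = 77.3525100
  N ⇒ keep positive
  Lon: split at 3 digits → 000° and 18.1183′; 0 + 18.1183/60 = 0.3019717
  W → negative
Point 3:
  Latitude: degrees = first 2 digits = 78, minutes = 55.3197; 78 + 55.3197/60 = 78.9219950
  hemisphere S, so the sign is −
  Lon: degrees = first 3 digits = 104, minutes = 11.4189; 104 + 11.4189/60 = 104.1903150
  E ⇒ keep positive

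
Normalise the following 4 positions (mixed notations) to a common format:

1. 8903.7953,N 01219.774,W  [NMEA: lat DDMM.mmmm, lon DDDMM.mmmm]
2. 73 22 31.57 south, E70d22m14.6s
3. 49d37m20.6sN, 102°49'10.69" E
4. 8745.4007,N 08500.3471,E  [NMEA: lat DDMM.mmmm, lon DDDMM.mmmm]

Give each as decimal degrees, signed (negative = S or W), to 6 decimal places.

Point 1:
  Lat: degrees = first 2 digits = 89, minutes = 3.7953; 89 + 3.7953/60 = 89.0632550
  N ⇒ keep positive
  Lon: degrees = first 3 digits = 12, minutes = 19.774; 12 + 19.774/60 = 12.3295667
  W ⇒ negate
Point 2:
  Latitude: 73° + 22/60 + 31.57/3600 = 73 + 0.366667 + 0.008769 = 73.3754361
  hemisphere S, so the sign is −
  Lon: 70° + 22/60 + 14.6/3600 = 70 + 0.366667 + 0.004056 = 70.3707222
  E → positive
Point 3:
  Lat: 49 + 37/60 + 20.6/3600 = 49.6223889
  N ⇒ keep positive
  λ: 102° + 49/60 + 10.69/3600 = 102 + 0.816667 + 0.002969 = 102.8196361
  E ⇒ keep positive
Point 4:
  Latitude: degrees = first 2 digits = 87, minutes = 45.4007; 87 + 45.4007/60 = 87.7566783
  N ⇒ keep positive
  λ: split at 3 digits → 085° and 0.3471′; 85 + 0.3471/60 = 85.0057850
  E ⇒ keep positive

1. 89.063255, -12.329567
2. -73.375436, 70.370722
3. 49.622389, 102.819636
4. 87.756678, 85.005785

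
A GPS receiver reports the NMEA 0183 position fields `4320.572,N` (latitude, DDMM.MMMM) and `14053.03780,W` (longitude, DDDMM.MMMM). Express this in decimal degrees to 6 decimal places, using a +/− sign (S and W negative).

Lat: degrees = first 2 digits = 43, minutes = 20.572; 43 + 20.572/60 = 43.3428667
N → positive
λ: degrees = first 3 digits = 140, minutes = 53.0378; 140 + 53.0378/60 = 140.8839633
hemisphere W, so the sign is −

43.342867, -140.883963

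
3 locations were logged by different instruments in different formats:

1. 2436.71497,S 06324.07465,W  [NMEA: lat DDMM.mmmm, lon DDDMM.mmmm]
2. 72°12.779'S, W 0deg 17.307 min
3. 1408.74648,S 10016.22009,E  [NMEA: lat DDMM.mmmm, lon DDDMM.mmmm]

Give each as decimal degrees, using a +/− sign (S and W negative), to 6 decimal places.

1. -24.611916, -63.401244
2. -72.212983, -0.288450
3. -14.145775, 100.270335

Point 1:
  Latitude: split at 2 digits → 24° and 36.71497′; 24 + 36.71497/60 = 24.6119162
  hemisphere S, so the sign is −
  Longitude: degrees = first 3 digits = 63, minutes = 24.07465; 63 + 24.07465/60 = 63.4012442
  W → negative
Point 2:
  Latitude: 72 + 12.779/60 = 72.2129833
  S ⇒ negate
  Longitude: 0 + 17.307/60 = 0.2884500
  W → negative
Point 3:
  φ: split at 2 digits → 14° and 8.74648′; 14 + 8.74648/60 = 14.1457747
  S ⇒ negate
  Longitude: degrees = first 3 digits = 100, minutes = 16.22009; 100 + 16.22009/60 = 100.2703348
  E → positive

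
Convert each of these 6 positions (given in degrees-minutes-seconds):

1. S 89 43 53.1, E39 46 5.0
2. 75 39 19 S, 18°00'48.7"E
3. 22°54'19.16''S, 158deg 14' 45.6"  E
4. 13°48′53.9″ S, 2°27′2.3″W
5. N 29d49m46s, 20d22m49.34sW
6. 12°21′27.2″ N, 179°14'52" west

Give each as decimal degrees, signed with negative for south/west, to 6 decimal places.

Point 1:
  Latitude: 43′ + 53.1″ = 43.88500′; 89 + 43.88500/60 = 89.7314167
  S → negative
  Lon: 46′ + 5″ = 46.08333′; 39 + 46.08333/60 = 39.7680556
  E → positive
Point 2:
  Lat: 39′ + 19″ = 39.31667′; 75 + 39.31667/60 = 75.6552778
  S ⇒ negate
  Lon: 18° + 0/60 + 48.7/3600 = 18 + 0.000000 + 0.013528 = 18.0135278
  E → positive
Point 3:
  φ: 22° + 54/60 + 19.16/3600 = 22 + 0.900000 + 0.005322 = 22.9053222
  S ⇒ negate
  Longitude: 14′ + 45.6″ = 14.76000′; 158 + 14.76000/60 = 158.2460000
  E → positive
Point 4:
  Lat: 13° + 48/60 + 53.9/3600 = 13 + 0.800000 + 0.014972 = 13.8149722
  S → negative
  Lon: 27′ + 2.3″ = 27.03833′; 2 + 27.03833/60 = 2.4506389
  hemisphere W, so the sign is −
Point 5:
  φ: 49′ + 46″ = 49.76667′; 29 + 49.76667/60 = 29.8294444
  N → positive
  Lon: 20° + 22/60 + 49.34/3600 = 20 + 0.366667 + 0.013706 = 20.3803722
  hemisphere W, so the sign is −
Point 6:
  Latitude: 21′ + 27.2″ = 21.45333′; 12 + 21.45333/60 = 12.3575556
  N → positive
  Longitude: 179 + 14/60 + 52/3600 = 179.2477778
  W ⇒ negate

1. -89.731417, 39.768056
2. -75.655278, 18.013528
3. -22.905322, 158.246000
4. -13.814972, -2.450639
5. 29.829444, -20.380372
6. 12.357556, -179.247778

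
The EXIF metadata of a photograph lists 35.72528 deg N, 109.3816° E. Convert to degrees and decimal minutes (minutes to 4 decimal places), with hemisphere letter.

35° 43.5168′ N, 109° 22.8960′ E

φ: 35° + 0.725280 × 60 = 35° 43.516800′
Lon: fractional part 0.381600 → 22.896000 minutes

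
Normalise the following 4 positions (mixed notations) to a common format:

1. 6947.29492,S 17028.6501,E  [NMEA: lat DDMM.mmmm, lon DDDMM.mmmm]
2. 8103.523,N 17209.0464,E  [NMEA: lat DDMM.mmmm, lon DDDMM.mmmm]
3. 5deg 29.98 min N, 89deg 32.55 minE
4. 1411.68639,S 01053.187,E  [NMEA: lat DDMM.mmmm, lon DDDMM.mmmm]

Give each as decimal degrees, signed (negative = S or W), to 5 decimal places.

1. -69.78825, 170.47750
2. 81.05872, 172.15077
3. 5.49967, 89.54250
4. -14.19477, 10.88645

Point 1:
  φ: split at 2 digits → 69° and 47.29492′; 69 + 47.29492/60 = 69.788249
  S → negative
  λ: degrees = first 3 digits = 170, minutes = 28.6501; 170 + 28.6501/60 = 170.477502
  E → positive
Point 2:
  Lat: split at 2 digits → 81° and 3.523′; 81 + 3.523/60 = 81.058717
  N ⇒ keep positive
  Longitude: degrees = first 3 digits = 172, minutes = 9.0464; 172 + 9.0464/60 = 172.150773
  E → positive
Point 3:
  Lat: 29.98′ = 0.499667°; total 5.499667
  N ⇒ keep positive
  λ: 89 + 32.55/60 = 89.542500
  E ⇒ keep positive
Point 4:
  Lat: degrees = first 2 digits = 14, minutes = 11.68639; 14 + 11.68639/60 = 14.194773
  hemisphere S, so the sign is −
  Lon: split at 3 digits → 010° and 53.187′; 10 + 53.187/60 = 10.886450
  E → positive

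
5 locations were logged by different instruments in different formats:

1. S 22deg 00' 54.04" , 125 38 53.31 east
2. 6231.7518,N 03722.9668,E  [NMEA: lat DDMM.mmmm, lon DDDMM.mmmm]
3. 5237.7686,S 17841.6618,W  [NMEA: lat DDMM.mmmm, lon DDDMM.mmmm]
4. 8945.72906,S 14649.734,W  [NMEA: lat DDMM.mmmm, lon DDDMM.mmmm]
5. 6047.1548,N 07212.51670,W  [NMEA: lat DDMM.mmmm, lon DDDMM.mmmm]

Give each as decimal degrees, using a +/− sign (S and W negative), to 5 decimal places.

Point 1:
  Lat: 22 + 0/60 + 54.04/3600 = 22.015011
  S ⇒ negate
  λ: 38′ + 53.31″ = 38.88850′; 125 + 38.88850/60 = 125.648142
  E → positive
Point 2:
  Lat: split at 2 digits → 62° and 31.7518′; 62 + 31.7518/60 = 62.529197
  N → positive
  Lon: degrees = first 3 digits = 37, minutes = 22.9668; 37 + 22.9668/60 = 37.382780
  E ⇒ keep positive
Point 3:
  Lat: degrees = first 2 digits = 52, minutes = 37.7686; 52 + 37.7686/60 = 52.629477
  hemisphere S, so the sign is −
  Lon: split at 3 digits → 178° and 41.6618′; 178 + 41.6618/60 = 178.694363
  hemisphere W, so the sign is −
Point 4:
  Latitude: split at 2 digits → 89° and 45.72906′; 89 + 45.72906/60 = 89.762151
  S → negative
  Lon: split at 3 digits → 146° and 49.734′; 146 + 49.734/60 = 146.828900
  W → negative
Point 5:
  Lat: degrees = first 2 digits = 60, minutes = 47.1548; 60 + 47.1548/60 = 60.785913
  N ⇒ keep positive
  Lon: split at 3 digits → 072° and 12.5167′; 72 + 12.5167/60 = 72.208612
  W → negative

1. -22.01501, 125.64814
2. 62.52920, 37.38278
3. -52.62948, -178.69436
4. -89.76215, -146.82890
5. 60.78591, -72.20861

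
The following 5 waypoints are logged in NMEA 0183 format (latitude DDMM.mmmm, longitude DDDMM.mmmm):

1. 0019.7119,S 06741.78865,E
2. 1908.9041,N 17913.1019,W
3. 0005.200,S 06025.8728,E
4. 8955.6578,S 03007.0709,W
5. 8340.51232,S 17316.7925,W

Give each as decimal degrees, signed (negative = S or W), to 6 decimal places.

1. -0.328532, 67.696478
2. 19.148402, -179.218365
3. -0.086667, 60.431213
4. -89.927630, -30.117848
5. -83.675205, -173.279875

Point 1:
  φ: degrees = first 2 digits = 0, minutes = 19.7119; 0 + 19.7119/60 = 0.3285317
  S → negative
  Lon: split at 3 digits → 067° and 41.78865′; 67 + 41.78865/60 = 67.6964775
  E ⇒ keep positive
Point 2:
  Lat: degrees = first 2 digits = 19, minutes = 8.9041; 19 + 8.9041/60 = 19.1484017
  N → positive
  Lon: degrees = first 3 digits = 179, minutes = 13.1019; 179 + 13.1019/60 = 179.2183650
  W → negative
Point 3:
  φ: degrees = first 2 digits = 0, minutes = 5.2; 0 + 5.2/60 = 0.0866667
  S → negative
  λ: degrees = first 3 digits = 60, minutes = 25.8728; 60 + 25.8728/60 = 60.4312133
  E ⇒ keep positive
Point 4:
  Lat: split at 2 digits → 89° and 55.6578′; 89 + 55.6578/60 = 89.9276300
  S ⇒ negate
  Longitude: degrees = first 3 digits = 30, minutes = 7.0709; 30 + 7.0709/60 = 30.1178483
  hemisphere W, so the sign is −
Point 5:
  Latitude: split at 2 digits → 83° and 40.51232′; 83 + 40.51232/60 = 83.6752053
  hemisphere S, so the sign is −
  Lon: split at 3 digits → 173° and 16.7925′; 173 + 16.7925/60 = 173.2798750
  W → negative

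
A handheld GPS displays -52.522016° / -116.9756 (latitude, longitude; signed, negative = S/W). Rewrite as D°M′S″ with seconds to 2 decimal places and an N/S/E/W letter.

52°31′19.26″ S, 116°58′32.16″ W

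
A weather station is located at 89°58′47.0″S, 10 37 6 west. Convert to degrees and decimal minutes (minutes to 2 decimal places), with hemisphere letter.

φ: seconds/60 = 0.78333; minutes = 58 + 0.78333 = 58.7833
Longitude: 37 + 6/60 = 37.1000′

89° 58.78′ S, 10° 37.10′ W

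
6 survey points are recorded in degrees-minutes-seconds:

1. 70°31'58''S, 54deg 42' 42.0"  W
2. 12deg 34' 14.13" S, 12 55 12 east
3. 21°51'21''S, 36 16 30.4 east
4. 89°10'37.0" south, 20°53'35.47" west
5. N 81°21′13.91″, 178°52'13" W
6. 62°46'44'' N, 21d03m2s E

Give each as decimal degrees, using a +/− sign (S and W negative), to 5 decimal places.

1. -70.53278, -54.71167
2. -12.57059, 12.92000
3. -21.85583, 36.27511
4. -89.17694, -20.89319
5. 81.35386, -178.87028
6. 62.77889, 21.05056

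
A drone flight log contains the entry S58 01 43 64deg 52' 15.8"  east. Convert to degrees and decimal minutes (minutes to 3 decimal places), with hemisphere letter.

Latitude: 1 + 43/60 = 1.71667′
Longitude: 52 + 15.8/60 = 52.26333′

58° 1.717′ S, 64° 52.263′ E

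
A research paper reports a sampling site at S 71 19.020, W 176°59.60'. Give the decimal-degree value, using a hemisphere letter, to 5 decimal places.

71.31700° S, 176.99333° W

φ: 19.02′ = 0.317000°; total 71.317000
λ: 176 + 59.6/60 = 176.993333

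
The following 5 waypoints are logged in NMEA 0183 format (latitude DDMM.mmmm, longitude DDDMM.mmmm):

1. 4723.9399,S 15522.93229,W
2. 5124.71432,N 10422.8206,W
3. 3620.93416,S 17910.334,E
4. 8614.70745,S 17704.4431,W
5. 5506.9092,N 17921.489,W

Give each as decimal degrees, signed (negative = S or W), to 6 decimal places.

1. -47.398998, -155.382205
2. 51.411905, -104.380343
3. -36.348903, 179.172233
4. -86.245124, -177.074052
5. 55.115153, -179.358150

Point 1:
  Latitude: degrees = first 2 digits = 47, minutes = 23.9399; 47 + 23.9399/60 = 47.3989983
  S → negative
  Longitude: split at 3 digits → 155° and 22.93229′; 155 + 22.93229/60 = 155.3822048
  hemisphere W, so the sign is −
Point 2:
  φ: degrees = first 2 digits = 51, minutes = 24.71432; 51 + 24.71432/60 = 51.4119053
  N → positive
  Lon: split at 3 digits → 104° and 22.8206′; 104 + 22.8206/60 = 104.3803433
  W → negative
Point 3:
  φ: split at 2 digits → 36° and 20.93416′; 36 + 20.93416/60 = 36.3489027
  hemisphere S, so the sign is −
  Longitude: degrees = first 3 digits = 179, minutes = 10.334; 179 + 10.334/60 = 179.1722333
  E → positive
Point 4:
  φ: degrees = first 2 digits = 86, minutes = 14.70745; 86 + 14.70745/60 = 86.2451242
  S ⇒ negate
  λ: degrees = first 3 digits = 177, minutes = 4.4431; 177 + 4.4431/60 = 177.0740517
  W ⇒ negate
Point 5:
  Lat: split at 2 digits → 55° and 6.9092′; 55 + 6.9092/60 = 55.1151533
  N → positive
  Longitude: split at 3 digits → 179° and 21.489′; 179 + 21.489/60 = 179.3581500
  W → negative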